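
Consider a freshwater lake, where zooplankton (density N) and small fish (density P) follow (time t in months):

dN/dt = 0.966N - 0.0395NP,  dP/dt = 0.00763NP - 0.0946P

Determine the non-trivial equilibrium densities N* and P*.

N* ≈ 12.4, P* ≈ 24.5

Set dP/dt = 0 with P > 0: 0.00763N - 0.0946 = 0, so N* = 0.0946/0.00763 = 12.4.
Set dN/dt = 0 with N > 0: 0.966 - 0.0395P = 0, so P* = 0.966/0.0395 = 24.5.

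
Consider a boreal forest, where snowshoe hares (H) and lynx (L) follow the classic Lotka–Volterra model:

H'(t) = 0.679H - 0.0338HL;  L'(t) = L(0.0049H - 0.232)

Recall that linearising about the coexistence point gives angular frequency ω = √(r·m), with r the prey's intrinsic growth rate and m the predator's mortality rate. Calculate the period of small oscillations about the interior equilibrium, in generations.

T ≈ 15.8 generations

Here r = 0.679 and m = 0.232, so r·m = 0.158.
ω = √0.158 = 0.397 per generation, hence T = 2π/ω ≈ 15.8 generations.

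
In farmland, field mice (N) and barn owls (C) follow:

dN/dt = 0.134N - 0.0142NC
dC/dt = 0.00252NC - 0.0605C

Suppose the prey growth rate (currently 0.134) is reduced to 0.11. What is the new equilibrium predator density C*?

At the interior fixed point, setting dN/dt = 0 with N > 0 fixes C* = (prey growth rate)/(NC coefficient) — independent of the other coefficients.
With the change, C* = 0.11/0.0142 = 7.75; it falls from 9.44.

C* ≈ 7.75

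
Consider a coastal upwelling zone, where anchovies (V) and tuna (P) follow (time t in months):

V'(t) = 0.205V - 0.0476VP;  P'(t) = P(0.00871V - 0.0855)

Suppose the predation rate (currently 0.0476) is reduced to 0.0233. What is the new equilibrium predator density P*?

P* ≈ 8.8

At the interior fixed point, setting dV/dt = 0 with V > 0 fixes P* = (prey growth rate)/(VP coefficient) — independent of the other coefficients.
With the change, P* = 0.205/0.0233 = 8.8; it rises from 4.31.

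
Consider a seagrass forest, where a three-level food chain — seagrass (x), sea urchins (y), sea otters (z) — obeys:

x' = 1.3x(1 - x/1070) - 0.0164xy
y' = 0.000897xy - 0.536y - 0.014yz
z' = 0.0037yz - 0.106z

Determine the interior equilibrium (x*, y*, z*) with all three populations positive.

From dz/dt = 0: 0.0037y* = 0.106, so y* = 28.6.
From dx/dt = 0: 1.3(1 - x*/1070) = 0.0164·28.6, giving x* = 1070·(1 - 0.361) = 683.
From dy/dt = 0: 0.000897·683 - 0.536 = 0.014z*, so z* = 0.0769/0.014 = 5.49.

x* ≈ 683, y* ≈ 28.6, z* ≈ 5.49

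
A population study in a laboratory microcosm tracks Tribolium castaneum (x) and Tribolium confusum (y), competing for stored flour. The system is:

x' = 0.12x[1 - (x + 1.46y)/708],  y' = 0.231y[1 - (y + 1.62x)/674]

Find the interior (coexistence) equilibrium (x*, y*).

Setting both brackets to zero gives the nullclines x + 1.46y = 708 and 1.62x + y = 674.
Substituting y = 674 - 1.62x into the first: x(1 - 1.46·1.62) = 708 - 1.46·674.
So x* = -276/-1.37 = 202, and then y* = 674 - 1.62·202 = 346.

x* ≈ 202, y* ≈ 346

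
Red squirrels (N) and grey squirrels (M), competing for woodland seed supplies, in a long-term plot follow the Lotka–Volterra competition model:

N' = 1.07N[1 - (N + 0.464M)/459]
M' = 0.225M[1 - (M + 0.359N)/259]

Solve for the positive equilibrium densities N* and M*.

N* ≈ 407, M* ≈ 113

Setting both brackets to zero gives the nullclines N + 0.464M = 459 and 0.359N + M = 259.
Substituting M = 259 - 0.359N into the first: N(1 - 0.464·0.359) = 459 - 0.464·259.
So N* = 339/0.833 = 407, and then M* = 259 - 0.359·407 = 113.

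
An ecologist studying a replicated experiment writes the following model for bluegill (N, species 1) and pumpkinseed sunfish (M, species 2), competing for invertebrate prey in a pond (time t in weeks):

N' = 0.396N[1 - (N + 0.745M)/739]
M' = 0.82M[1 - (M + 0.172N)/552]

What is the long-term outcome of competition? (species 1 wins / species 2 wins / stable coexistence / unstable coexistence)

stable coexistence

Compare the nullcline intercepts: K1/α12 = 739/0.745 = 992 > K2 = 552; K2/α21 = 552/0.172 = 3210 > K1 = 739.
Since both inequalities hold, each species can invade when rare, so the interior equilibrium is stable.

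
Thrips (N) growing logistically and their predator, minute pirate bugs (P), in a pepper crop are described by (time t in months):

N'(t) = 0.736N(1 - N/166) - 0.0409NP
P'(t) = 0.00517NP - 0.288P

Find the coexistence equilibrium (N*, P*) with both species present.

N* ≈ 55.7, P* ≈ 12

From dP/dt = 0 with P > 0: 0.00517N* = 0.288, so N* = 55.7.
Substitute into dN/dt = 0: 0.736(1 - 55.7/166) = 0.0409P*.
The bracket is 0.664, giving P* = 0.489/0.0409 = 12.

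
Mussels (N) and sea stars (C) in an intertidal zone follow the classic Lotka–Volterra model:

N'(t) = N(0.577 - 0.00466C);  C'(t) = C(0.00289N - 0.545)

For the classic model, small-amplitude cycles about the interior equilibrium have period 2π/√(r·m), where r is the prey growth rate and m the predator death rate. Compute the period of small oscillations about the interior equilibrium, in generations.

Here r = 0.577 and m = 0.545, so r·m = 0.314.
ω = √0.314 = 0.561 per generation, hence T = 2π/ω ≈ 11.2 generations.

T ≈ 11.2 generations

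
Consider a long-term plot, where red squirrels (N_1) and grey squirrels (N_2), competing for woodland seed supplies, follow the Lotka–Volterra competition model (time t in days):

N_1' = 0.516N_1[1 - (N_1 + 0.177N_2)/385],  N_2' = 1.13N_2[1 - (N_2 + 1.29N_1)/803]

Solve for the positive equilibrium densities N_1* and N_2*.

N_1* ≈ 315, N_2* ≈ 397

Setting both brackets to zero gives the nullclines N_1 + 0.177N_2 = 385 and 1.29N_1 + N_2 = 803.
Substituting N_2 = 803 - 1.29N_1 into the first: N_1(1 - 0.177·1.29) = 385 - 0.177·803.
So N_1* = 243/0.772 = 315, and then N_2* = 803 - 1.29·315 = 397.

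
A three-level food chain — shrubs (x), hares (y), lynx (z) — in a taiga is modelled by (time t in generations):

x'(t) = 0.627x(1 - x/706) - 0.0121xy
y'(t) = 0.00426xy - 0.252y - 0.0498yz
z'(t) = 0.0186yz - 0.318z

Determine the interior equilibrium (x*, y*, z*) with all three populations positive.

x* ≈ 473, y* ≈ 17.1, z* ≈ 35.4

From dz/dt = 0: 0.0186y* = 0.318, so y* = 17.1.
From dx/dt = 0: 0.627(1 - x*/706) = 0.0121·17.1, giving x* = 706·(1 - 0.33) = 473.
From dy/dt = 0: 0.00426·473 - 0.252 = 0.0498z*, so z* = 1.76/0.0498 = 35.4.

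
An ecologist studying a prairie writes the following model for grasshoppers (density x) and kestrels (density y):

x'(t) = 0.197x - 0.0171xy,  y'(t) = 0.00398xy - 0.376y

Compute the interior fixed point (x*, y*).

Set dy/dt = 0 with y > 0: 0.00398x - 0.376 = 0, so x* = 0.376/0.00398 = 94.5.
Set dx/dt = 0 with x > 0: 0.197 - 0.0171y = 0, so y* = 0.197/0.0171 = 11.5.

x* ≈ 94.5, y* ≈ 11.5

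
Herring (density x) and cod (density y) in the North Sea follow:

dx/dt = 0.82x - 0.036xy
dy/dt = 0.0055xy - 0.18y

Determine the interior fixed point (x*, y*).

x* ≈ 32.7, y* ≈ 22.8

Set dy/dt = 0 with y > 0: 0.0055x - 0.18 = 0, so x* = 0.18/0.0055 = 32.7.
Set dx/dt = 0 with x > 0: 0.82 - 0.036y = 0, so y* = 0.82/0.036 = 22.8.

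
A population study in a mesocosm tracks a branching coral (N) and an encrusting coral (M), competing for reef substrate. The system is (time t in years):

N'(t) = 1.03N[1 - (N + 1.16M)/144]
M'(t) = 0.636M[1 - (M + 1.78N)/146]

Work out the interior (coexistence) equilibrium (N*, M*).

N* ≈ 23.8, M* ≈ 104

Setting both brackets to zero gives the nullclines N + 1.16M = 144 and 1.78N + M = 146.
Substituting M = 146 - 1.78N into the first: N(1 - 1.16·1.78) = 144 - 1.16·146.
So N* = -25.4/-1.06 = 23.8, and then M* = 146 - 1.78·23.8 = 104.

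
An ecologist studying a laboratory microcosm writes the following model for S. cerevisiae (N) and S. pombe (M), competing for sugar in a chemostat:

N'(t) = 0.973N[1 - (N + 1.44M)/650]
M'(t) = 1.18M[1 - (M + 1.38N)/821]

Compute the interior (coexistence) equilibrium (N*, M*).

N* ≈ 539, M* ≈ 77

Setting both brackets to zero gives the nullclines N + 1.44M = 650 and 1.38N + M = 821.
Substituting M = 821 - 1.38N into the first: N(1 - 1.44·1.38) = 650 - 1.44·821.
So N* = -532/-0.987 = 539, and then M* = 821 - 1.38·539 = 77.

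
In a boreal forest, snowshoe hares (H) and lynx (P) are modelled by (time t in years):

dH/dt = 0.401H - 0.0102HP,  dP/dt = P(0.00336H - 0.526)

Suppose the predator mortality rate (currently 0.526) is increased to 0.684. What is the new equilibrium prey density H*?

H* ≈ 204

At the interior fixed point, setting dP/dt = 0 with P > 0 fixes H* = (predator death rate)/(HP coefficient) — independent of the other coefficients.
With the change, H* = 0.684/0.00336 = 204; it rises from 157.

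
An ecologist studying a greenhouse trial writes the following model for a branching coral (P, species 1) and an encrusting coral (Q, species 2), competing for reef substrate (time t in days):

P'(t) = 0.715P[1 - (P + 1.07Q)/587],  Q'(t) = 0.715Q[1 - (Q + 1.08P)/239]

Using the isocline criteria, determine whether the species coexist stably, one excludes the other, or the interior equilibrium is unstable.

species 1 excludes species 2

Compare the nullcline intercepts: K1/α12 = 587/1.07 = 549 > K2 = 239; K2/α21 = 239/1.08 = 221 < K1 = 587.
Since the inequalities point opposite ways, species 1 can invade but species 2 cannot.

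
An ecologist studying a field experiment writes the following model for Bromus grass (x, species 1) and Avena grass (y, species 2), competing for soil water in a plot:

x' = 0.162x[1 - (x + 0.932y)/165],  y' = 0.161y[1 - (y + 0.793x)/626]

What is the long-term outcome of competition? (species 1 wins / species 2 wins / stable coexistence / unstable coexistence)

species 2 excludes species 1

Compare the nullcline intercepts: K1/α12 = 165/0.932 = 177 < K2 = 626; K2/α21 = 626/0.793 = 789 > K1 = 165.
Since the inequalities point opposite ways, species 2 can invade but species 1 cannot.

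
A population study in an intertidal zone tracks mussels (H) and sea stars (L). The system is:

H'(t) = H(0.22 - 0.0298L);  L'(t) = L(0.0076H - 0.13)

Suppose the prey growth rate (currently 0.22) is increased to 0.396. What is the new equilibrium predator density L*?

L* ≈ 13.3

At the interior fixed point, setting dH/dt = 0 with H > 0 fixes L* = (prey growth rate)/(HL coefficient) — independent of the other coefficients.
With the change, L* = 0.396/0.0298 = 13.3; it rises from 7.38.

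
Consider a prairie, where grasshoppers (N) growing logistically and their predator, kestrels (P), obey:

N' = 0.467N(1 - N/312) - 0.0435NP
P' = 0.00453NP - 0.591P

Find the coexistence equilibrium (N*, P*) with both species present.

N* ≈ 130, P* ≈ 6.25

From dP/dt = 0 with P > 0: 0.00453N* = 0.591, so N* = 130.
Substitute into dN/dt = 0: 0.467(1 - 130/312) = 0.0435P*.
The bracket is 0.582, giving P* = 0.272/0.0435 = 6.25.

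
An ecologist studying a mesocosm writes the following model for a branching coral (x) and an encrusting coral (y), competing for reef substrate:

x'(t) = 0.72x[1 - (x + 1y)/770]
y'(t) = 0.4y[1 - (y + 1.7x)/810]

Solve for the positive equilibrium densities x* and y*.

x* ≈ 57.1, y* ≈ 713

Setting both brackets to zero gives the nullclines x + 1y = 770 and 1.7x + y = 810.
Substituting y = 810 - 1.7x into the first: x(1 - 1·1.7) = 770 - 1·810.
So x* = -40/-0.7 = 57.1, and then y* = 810 - 1.7·57.1 = 713.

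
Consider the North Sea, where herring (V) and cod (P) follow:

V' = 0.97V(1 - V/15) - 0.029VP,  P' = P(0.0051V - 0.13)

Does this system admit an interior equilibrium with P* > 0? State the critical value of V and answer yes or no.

Threshold V = 25.5; K < 25.5, so no, the predator goes extinct.

The predator equation gives dP/dt > 0 only when V > 0.13/0.0051 = 25.5.
Without the predator, V → K = 15. Since 15 < 25.5, the predator cannot invade.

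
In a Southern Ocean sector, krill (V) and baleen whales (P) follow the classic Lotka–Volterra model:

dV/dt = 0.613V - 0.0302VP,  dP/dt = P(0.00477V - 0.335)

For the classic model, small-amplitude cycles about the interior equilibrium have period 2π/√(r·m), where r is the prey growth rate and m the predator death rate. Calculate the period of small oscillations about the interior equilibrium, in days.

Here r = 0.613 and m = 0.335, so r·m = 0.205.
ω = √0.205 = 0.453 per day, hence T = 2π/ω ≈ 13.9 days.

T ≈ 13.9 days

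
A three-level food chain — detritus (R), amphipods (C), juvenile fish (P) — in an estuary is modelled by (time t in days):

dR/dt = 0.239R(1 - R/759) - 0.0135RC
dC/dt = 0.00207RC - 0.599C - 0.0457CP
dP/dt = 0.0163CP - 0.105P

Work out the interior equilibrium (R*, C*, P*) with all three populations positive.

From dP/dt = 0: 0.0163C* = 0.105, so C* = 6.44.
From dR/dt = 0: 0.239(1 - R*/759) = 0.0135·6.44, giving R* = 759·(1 - 0.364) = 483.
From dC/dt = 0: 0.00207·483 - 0.599 = 0.0457P*, so P* = 0.4/0.0457 = 8.76.

R* ≈ 483, C* ≈ 6.44, P* ≈ 8.76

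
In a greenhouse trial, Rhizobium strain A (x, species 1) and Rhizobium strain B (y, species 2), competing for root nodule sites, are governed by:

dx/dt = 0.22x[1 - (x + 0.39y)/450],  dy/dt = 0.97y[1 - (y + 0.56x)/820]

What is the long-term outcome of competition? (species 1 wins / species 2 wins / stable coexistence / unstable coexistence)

stable coexistence

Compare the nullcline intercepts: K1/α12 = 450/0.39 = 1150 > K2 = 820; K2/α21 = 820/0.56 = 1460 > K1 = 450.
Since both inequalities hold, each species can invade when rare, so the interior equilibrium is stable.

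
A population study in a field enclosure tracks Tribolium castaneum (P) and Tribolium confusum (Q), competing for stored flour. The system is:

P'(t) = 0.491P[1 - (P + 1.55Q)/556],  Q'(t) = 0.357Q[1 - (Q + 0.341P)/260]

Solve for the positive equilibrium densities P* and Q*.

Setting both brackets to zero gives the nullclines P + 1.55Q = 556 and 0.341P + Q = 260.
Substituting Q = 260 - 0.341P into the first: P(1 - 1.55·0.341) = 556 - 1.55·260.
So P* = 153/0.471 = 325, and then Q* = 260 - 0.341·325 = 149.

P* ≈ 325, Q* ≈ 149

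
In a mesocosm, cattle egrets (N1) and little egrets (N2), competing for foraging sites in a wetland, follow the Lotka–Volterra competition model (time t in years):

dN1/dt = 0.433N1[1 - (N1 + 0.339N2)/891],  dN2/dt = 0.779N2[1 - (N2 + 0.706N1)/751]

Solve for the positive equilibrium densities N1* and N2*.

Setting both brackets to zero gives the nullclines N1 + 0.339N2 = 891 and 0.706N1 + N2 = 751.
Substituting N2 = 751 - 0.706N1 into the first: N1(1 - 0.339·0.706) = 891 - 0.339·751.
So N1* = 636/0.761 = 837, and then N2* = 751 - 0.706·837 = 160.

N1* ≈ 837, N2* ≈ 160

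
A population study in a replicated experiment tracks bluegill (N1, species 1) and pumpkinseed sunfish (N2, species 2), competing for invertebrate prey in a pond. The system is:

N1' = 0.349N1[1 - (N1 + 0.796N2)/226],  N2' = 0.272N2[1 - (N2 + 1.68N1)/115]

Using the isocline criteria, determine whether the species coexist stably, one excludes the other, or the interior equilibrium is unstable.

species 1 excludes species 2

Compare the nullcline intercepts: K1/α12 = 226/0.796 = 284 > K2 = 115; K2/α21 = 115/1.68 = 68.5 < K1 = 226.
Since the inequalities point opposite ways, species 1 can invade but species 2 cannot.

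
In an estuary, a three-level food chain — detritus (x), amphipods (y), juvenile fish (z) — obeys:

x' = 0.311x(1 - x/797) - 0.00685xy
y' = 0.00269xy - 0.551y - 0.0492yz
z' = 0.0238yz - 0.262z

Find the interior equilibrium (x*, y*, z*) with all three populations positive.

x* ≈ 604, y* ≈ 11, z* ≈ 21.8

From dz/dt = 0: 0.0238y* = 0.262, so y* = 11.
From dx/dt = 0: 0.311(1 - x*/797) = 0.00685·11, giving x* = 797·(1 - 0.242) = 604.
From dy/dt = 0: 0.00269·604 - 0.551 = 0.0492z*, so z* = 1.07/0.0492 = 21.8.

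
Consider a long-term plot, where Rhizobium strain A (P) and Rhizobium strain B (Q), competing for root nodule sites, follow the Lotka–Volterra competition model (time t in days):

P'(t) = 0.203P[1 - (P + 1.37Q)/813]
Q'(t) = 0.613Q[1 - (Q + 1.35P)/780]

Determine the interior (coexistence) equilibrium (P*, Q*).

P* ≈ 301, Q* ≈ 374

Setting both brackets to zero gives the nullclines P + 1.37Q = 813 and 1.35P + Q = 780.
Substituting Q = 780 - 1.35P into the first: P(1 - 1.37·1.35) = 813 - 1.37·780.
So P* = -256/-0.85 = 301, and then Q* = 780 - 1.35·301 = 374.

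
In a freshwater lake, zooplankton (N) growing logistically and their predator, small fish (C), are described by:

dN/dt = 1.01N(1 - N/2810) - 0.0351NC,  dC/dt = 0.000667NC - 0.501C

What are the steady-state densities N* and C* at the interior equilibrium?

From dC/dt = 0 with C > 0: 0.000667N* = 0.501, so N* = 751.
Substitute into dN/dt = 0: 1.01(1 - 751/2810) = 0.0351C*.
The bracket is 0.733, giving C* = 0.74/0.0351 = 21.1.

N* ≈ 751, C* ≈ 21.1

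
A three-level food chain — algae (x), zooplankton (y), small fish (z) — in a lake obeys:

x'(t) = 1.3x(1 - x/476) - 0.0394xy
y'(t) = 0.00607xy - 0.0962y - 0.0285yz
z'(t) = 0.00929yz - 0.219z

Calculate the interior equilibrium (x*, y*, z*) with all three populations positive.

x* ≈ 136, y* ≈ 23.6, z* ≈ 25.6

From dz/dt = 0: 0.00929y* = 0.219, so y* = 23.6.
From dx/dt = 0: 1.3(1 - x*/476) = 0.0394·23.6, giving x* = 476·(1 - 0.714) = 136.
From dy/dt = 0: 0.00607·136 - 0.0962 = 0.0285z*, so z* = 0.729/0.0285 = 25.6.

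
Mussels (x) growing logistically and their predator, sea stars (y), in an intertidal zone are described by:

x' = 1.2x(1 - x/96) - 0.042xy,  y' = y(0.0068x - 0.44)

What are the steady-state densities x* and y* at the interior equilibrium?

From dy/dt = 0 with y > 0: 0.0068x* = 0.44, so x* = 64.7.
Substitute into dx/dt = 0: 1.2(1 - 64.7/96) = 0.042y*.
The bracket is 0.326, giving y* = 0.391/0.042 = 9.31.

x* ≈ 64.7, y* ≈ 9.31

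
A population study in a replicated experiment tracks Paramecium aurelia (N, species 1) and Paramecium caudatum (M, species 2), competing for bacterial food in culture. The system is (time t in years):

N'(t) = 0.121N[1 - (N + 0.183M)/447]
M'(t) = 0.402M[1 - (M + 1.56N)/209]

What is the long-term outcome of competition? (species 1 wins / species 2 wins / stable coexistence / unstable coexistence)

species 1 excludes species 2

Compare the nullcline intercepts: K1/α12 = 447/0.183 = 2440 > K2 = 209; K2/α21 = 209/1.56 = 134 < K1 = 447.
Since the inequalities point opposite ways, species 1 can invade but species 2 cannot.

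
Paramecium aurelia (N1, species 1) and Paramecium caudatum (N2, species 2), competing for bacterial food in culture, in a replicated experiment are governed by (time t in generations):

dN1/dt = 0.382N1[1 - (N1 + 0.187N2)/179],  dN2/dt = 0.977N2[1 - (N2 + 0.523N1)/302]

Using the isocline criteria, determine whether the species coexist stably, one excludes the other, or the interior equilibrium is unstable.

Compare the nullcline intercepts: K1/α12 = 179/0.187 = 957 > K2 = 302; K2/α21 = 302/0.523 = 577 > K1 = 179.
Since both inequalities hold, each species can invade when rare, so the interior equilibrium is stable.

stable coexistence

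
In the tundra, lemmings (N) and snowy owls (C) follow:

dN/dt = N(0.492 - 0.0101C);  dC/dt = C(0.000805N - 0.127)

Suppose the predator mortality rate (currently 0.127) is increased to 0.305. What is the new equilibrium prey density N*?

At the interior fixed point, setting dC/dt = 0 with C > 0 fixes N* = (predator death rate)/(NC coefficient) — independent of the other coefficients.
With the change, N* = 0.305/0.000805 = 379; it rises from 158.

N* ≈ 379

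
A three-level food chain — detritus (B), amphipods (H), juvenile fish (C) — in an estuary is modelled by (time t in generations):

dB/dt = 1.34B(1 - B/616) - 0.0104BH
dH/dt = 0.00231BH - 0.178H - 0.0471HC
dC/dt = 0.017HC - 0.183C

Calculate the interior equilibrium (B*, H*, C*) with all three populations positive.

B* ≈ 565, H* ≈ 10.8, C* ≈ 23.9

From dC/dt = 0: 0.017H* = 0.183, so H* = 10.8.
From dB/dt = 0: 1.34(1 - B*/616) = 0.0104·10.8, giving B* = 616·(1 - 0.0835) = 565.
From dH/dt = 0: 0.00231·565 - 0.178 = 0.0471C*, so C* = 1.13/0.0471 = 23.9.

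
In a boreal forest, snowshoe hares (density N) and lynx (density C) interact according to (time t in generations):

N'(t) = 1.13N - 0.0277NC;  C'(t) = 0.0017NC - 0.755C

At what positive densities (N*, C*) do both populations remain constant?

N* ≈ 444, C* ≈ 40.8

Set dC/dt = 0 with C > 0: 0.0017N - 0.755 = 0, so N* = 0.755/0.0017 = 444.
Set dN/dt = 0 with N > 0: 1.13 - 0.0277C = 0, so C* = 1.13/0.0277 = 40.8.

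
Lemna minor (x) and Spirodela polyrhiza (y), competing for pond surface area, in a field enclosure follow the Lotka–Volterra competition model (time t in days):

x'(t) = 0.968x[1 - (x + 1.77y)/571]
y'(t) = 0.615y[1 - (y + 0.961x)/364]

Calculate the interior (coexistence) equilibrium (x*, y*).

Setting both brackets to zero gives the nullclines x + 1.77y = 571 and 0.961x + y = 364.
Substituting y = 364 - 0.961x into the first: x(1 - 1.77·0.961) = 571 - 1.77·364.
So x* = -73.3/-0.701 = 105, and then y* = 364 - 0.961·105 = 264.

x* ≈ 105, y* ≈ 264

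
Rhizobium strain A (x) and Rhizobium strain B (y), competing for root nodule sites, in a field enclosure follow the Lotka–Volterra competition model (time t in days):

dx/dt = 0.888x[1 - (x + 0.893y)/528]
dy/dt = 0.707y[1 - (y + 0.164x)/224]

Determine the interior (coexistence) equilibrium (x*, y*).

x* ≈ 384, y* ≈ 161

Setting both brackets to zero gives the nullclines x + 0.893y = 528 and 0.164x + y = 224.
Substituting y = 224 - 0.164x into the first: x(1 - 0.893·0.164) = 528 - 0.893·224.
So x* = 328/0.854 = 384, and then y* = 224 - 0.164·384 = 161.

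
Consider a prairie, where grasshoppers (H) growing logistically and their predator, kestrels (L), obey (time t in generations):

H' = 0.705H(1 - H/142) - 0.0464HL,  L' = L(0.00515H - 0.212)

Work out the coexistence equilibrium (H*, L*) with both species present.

H* ≈ 41.2, L* ≈ 10.8

From dL/dt = 0 with L > 0: 0.00515H* = 0.212, so H* = 41.2.
Substitute into dH/dt = 0: 0.705(1 - 41.2/142) = 0.0464L*.
The bracket is 0.71, giving L* = 0.501/0.0464 = 10.8.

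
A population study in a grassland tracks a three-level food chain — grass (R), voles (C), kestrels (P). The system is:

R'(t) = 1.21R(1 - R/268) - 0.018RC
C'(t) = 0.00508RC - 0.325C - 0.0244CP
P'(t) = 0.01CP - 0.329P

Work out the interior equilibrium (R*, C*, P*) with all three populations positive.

From dP/dt = 0: 0.01C* = 0.329, so C* = 32.9.
From dR/dt = 0: 1.21(1 - R*/268) = 0.018·32.9, giving R* = 268·(1 - 0.489) = 137.
From dC/dt = 0: 0.00508·137 - 0.325 = 0.0244P*, so P* = 0.37/0.0244 = 15.2.

R* ≈ 137, C* ≈ 32.9, P* ≈ 15.2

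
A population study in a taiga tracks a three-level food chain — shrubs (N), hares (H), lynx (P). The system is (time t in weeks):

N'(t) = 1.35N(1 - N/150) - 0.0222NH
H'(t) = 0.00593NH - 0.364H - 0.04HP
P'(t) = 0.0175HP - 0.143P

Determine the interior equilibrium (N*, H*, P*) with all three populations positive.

N* ≈ 130, H* ≈ 8.17, P* ≈ 10.1

From dP/dt = 0: 0.0175H* = 0.143, so H* = 8.17.
From dN/dt = 0: 1.35(1 - N*/150) = 0.0222·8.17, giving N* = 150·(1 - 0.134) = 130.
From dH/dt = 0: 0.00593·130 - 0.364 = 0.04P*, so P* = 0.406/0.04 = 10.1.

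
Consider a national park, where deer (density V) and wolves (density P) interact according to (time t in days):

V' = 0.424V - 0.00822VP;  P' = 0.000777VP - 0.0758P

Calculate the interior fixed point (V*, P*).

Set dP/dt = 0 with P > 0: 0.000777V - 0.0758 = 0, so V* = 0.0758/0.000777 = 97.6.
Set dV/dt = 0 with V > 0: 0.424 - 0.00822P = 0, so P* = 0.424/0.00822 = 51.6.

V* ≈ 97.6, P* ≈ 51.6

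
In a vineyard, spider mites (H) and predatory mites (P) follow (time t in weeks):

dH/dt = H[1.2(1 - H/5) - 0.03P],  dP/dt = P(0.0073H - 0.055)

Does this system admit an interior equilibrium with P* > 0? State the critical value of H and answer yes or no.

The predator equation gives dP/dt > 0 only when H > 0.055/0.0073 = 7.53.
Without the predator, H → K = 5. Since 5 < 7.53, the predator cannot invade.

Threshold H = 7.53; K < 7.53, so no, the predator goes extinct.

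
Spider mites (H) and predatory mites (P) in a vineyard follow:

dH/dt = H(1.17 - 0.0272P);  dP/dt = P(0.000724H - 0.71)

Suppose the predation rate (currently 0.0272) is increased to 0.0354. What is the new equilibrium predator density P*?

P* ≈ 33.1

At the interior fixed point, setting dH/dt = 0 with H > 0 fixes P* = (prey growth rate)/(HP coefficient) — independent of the other coefficients.
With the change, P* = 1.17/0.0354 = 33.1; it falls from 43.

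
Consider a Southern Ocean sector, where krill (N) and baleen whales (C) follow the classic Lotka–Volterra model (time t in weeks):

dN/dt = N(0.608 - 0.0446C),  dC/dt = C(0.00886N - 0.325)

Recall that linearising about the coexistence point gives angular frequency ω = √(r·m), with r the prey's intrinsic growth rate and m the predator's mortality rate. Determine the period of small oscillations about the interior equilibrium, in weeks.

T ≈ 14.1 weeks

Here r = 0.608 and m = 0.325, so r·m = 0.198.
ω = √0.198 = 0.445 per week, hence T = 2π/ω ≈ 14.1 weeks.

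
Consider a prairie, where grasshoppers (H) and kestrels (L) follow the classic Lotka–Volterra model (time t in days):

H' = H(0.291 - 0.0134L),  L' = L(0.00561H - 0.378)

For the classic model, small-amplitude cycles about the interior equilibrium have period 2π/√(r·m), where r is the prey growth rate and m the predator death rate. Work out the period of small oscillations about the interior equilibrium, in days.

Here r = 0.291 and m = 0.378, so r·m = 0.11.
ω = √0.11 = 0.332 per day, hence T = 2π/ω ≈ 18.9 days.

T ≈ 18.9 days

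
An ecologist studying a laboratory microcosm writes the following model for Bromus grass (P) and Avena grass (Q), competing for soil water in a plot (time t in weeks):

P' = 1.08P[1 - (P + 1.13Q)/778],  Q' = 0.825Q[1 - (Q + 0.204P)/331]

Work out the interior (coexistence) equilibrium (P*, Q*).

Setting both brackets to zero gives the nullclines P + 1.13Q = 778 and 0.204P + Q = 331.
Substituting Q = 331 - 0.204P into the first: P(1 - 1.13·0.204) = 778 - 1.13·331.
So P* = 404/0.769 = 525, and then Q* = 331 - 0.204·525 = 224.

P* ≈ 525, Q* ≈ 224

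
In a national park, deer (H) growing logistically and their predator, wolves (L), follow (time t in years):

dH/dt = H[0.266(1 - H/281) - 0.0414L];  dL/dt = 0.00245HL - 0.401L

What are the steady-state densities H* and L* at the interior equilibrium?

H* ≈ 164, L* ≈ 2.68

From dL/dt = 0 with L > 0: 0.00245H* = 0.401, so H* = 164.
Substitute into dH/dt = 0: 0.266(1 - 164/281) = 0.0414L*.
The bracket is 0.418, giving L* = 0.111/0.0414 = 2.68.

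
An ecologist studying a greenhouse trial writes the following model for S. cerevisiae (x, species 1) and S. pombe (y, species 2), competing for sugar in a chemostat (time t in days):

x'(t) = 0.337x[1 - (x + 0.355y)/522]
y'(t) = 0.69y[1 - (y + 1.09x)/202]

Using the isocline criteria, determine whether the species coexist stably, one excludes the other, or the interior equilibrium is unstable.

Compare the nullcline intercepts: K1/α12 = 522/0.355 = 1470 > K2 = 202; K2/α21 = 202/1.09 = 185 < K1 = 522.
Since the inequalities point opposite ways, species 1 can invade but species 2 cannot.

species 1 excludes species 2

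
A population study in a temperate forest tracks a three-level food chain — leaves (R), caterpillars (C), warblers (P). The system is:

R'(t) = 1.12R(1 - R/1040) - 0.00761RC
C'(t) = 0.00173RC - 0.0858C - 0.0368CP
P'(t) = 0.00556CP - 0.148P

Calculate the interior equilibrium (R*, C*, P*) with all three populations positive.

R* ≈ 852, C* ≈ 26.6, P* ≈ 37.7

From dP/dt = 0: 0.00556C* = 0.148, so C* = 26.6.
From dR/dt = 0: 1.12(1 - R*/1040) = 0.00761·26.6, giving R* = 1040·(1 - 0.181) = 852.
From dC/dt = 0: 0.00173·852 - 0.0858 = 0.0368P*, so P* = 1.39/0.0368 = 37.7.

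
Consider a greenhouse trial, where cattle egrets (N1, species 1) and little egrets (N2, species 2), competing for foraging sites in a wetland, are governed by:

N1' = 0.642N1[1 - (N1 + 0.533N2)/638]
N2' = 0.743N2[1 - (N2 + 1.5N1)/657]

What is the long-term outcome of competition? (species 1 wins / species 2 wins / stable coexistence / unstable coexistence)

species 1 excludes species 2

Compare the nullcline intercepts: K1/α12 = 638/0.533 = 1200 > K2 = 657; K2/α21 = 657/1.5 = 438 < K1 = 638.
Since the inequalities point opposite ways, species 1 can invade but species 2 cannot.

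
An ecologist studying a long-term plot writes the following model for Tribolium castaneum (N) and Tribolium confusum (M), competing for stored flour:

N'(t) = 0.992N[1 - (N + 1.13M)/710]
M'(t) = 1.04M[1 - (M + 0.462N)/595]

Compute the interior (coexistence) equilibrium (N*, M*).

Setting both brackets to zero gives the nullclines N + 1.13M = 710 and 0.462N + M = 595.
Substituting M = 595 - 0.462N into the first: N(1 - 1.13·0.462) = 710 - 1.13·595.
So N* = 37.7/0.478 = 78.8, and then M* = 595 - 0.462·78.8 = 559.

N* ≈ 78.8, M* ≈ 559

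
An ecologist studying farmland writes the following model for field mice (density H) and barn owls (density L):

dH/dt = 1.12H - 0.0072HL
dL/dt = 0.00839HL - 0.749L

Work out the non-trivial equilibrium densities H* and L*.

Set dL/dt = 0 with L > 0: 0.00839H - 0.749 = 0, so H* = 0.749/0.00839 = 89.3.
Set dH/dt = 0 with H > 0: 1.12 - 0.0072L = 0, so L* = 1.12/0.0072 = 156.

H* ≈ 89.3, L* ≈ 156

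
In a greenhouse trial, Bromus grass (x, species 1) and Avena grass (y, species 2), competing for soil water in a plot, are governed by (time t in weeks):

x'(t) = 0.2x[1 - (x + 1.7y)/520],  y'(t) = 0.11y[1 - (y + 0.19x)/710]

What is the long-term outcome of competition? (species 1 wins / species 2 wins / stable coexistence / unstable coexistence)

Compare the nullcline intercepts: K1/α12 = 520/1.7 = 306 < K2 = 710; K2/α21 = 710/0.19 = 3740 > K1 = 520.
Since the inequalities point opposite ways, species 2 can invade but species 1 cannot.

species 2 excludes species 1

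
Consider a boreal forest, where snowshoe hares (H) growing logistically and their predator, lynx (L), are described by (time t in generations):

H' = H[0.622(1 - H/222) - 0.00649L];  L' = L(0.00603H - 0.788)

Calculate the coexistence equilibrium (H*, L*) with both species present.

H* ≈ 131, L* ≈ 39.4

From dL/dt = 0 with L > 0: 0.00603H* = 0.788, so H* = 131.
Substitute into dH/dt = 0: 0.622(1 - 131/222) = 0.00649L*.
The bracket is 0.411, giving L* = 0.256/0.00649 = 39.4.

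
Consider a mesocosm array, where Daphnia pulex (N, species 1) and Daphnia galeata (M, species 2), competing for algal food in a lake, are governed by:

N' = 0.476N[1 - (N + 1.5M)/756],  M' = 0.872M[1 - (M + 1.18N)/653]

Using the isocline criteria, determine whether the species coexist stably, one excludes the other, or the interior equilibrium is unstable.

unstable coexistence (outcome depends on initial conditions)

Compare the nullcline intercepts: K1/α12 = 756/1.5 = 504 < K2 = 653; K2/α21 = 653/1.18 = 553 < K1 = 756.
Since both are reversed, neither can invade when rare; the interior point is a saddle.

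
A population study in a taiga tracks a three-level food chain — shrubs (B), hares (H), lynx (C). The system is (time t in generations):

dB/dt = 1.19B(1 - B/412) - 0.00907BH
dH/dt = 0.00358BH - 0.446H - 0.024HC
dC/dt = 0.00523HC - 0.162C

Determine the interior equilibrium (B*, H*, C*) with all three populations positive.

From dC/dt = 0: 0.00523H* = 0.162, so H* = 31.
From dB/dt = 0: 1.19(1 - B*/412) = 0.00907·31, giving B* = 412·(1 - 0.236) = 315.
From dH/dt = 0: 0.00358·315 - 0.446 = 0.024C*, so C* = 0.681/0.024 = 28.4.

B* ≈ 315, H* ≈ 31, C* ≈ 28.4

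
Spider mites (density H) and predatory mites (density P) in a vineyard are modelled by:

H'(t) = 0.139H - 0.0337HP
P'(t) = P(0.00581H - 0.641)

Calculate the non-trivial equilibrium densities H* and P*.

H* ≈ 110, P* ≈ 4.12

Set dP/dt = 0 with P > 0: 0.00581H - 0.641 = 0, so H* = 0.641/0.00581 = 110.
Set dH/dt = 0 with H > 0: 0.139 - 0.0337P = 0, so P* = 0.139/0.0337 = 4.12.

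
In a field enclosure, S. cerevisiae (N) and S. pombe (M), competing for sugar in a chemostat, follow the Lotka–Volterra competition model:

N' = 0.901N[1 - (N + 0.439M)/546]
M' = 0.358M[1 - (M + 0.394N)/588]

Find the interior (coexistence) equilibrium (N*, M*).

N* ≈ 348, M* ≈ 451

Setting both brackets to zero gives the nullclines N + 0.439M = 546 and 0.394N + M = 588.
Substituting M = 588 - 0.394N into the first: N(1 - 0.439·0.394) = 546 - 0.439·588.
So N* = 288/0.827 = 348, and then M* = 588 - 0.394·348 = 451.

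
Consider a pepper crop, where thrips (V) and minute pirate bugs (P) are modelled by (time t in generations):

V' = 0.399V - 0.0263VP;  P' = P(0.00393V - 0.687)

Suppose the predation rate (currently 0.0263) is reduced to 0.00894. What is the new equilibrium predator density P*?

At the interior fixed point, setting dV/dt = 0 with V > 0 fixes P* = (prey growth rate)/(VP coefficient) — independent of the other coefficients.
With the change, P* = 0.399/0.00894 = 44.6; it rises from 15.2.

P* ≈ 44.6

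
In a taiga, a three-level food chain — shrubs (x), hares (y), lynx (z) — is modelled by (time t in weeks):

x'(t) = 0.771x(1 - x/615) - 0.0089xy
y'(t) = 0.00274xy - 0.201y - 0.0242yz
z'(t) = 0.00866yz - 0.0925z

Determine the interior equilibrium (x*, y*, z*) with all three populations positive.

x* ≈ 539, y* ≈ 10.7, z* ≈ 52.7

From dz/dt = 0: 0.00866y* = 0.0925, so y* = 10.7.
From dx/dt = 0: 0.771(1 - x*/615) = 0.0089·10.7, giving x* = 615·(1 - 0.123) = 539.
From dy/dt = 0: 0.00274·539 - 0.201 = 0.0242z*, so z* = 1.28/0.0242 = 52.7.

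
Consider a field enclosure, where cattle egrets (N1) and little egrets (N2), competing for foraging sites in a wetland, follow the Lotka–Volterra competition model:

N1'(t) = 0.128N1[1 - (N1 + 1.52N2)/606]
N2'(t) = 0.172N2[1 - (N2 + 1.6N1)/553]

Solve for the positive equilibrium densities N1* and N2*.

Setting both brackets to zero gives the nullclines N1 + 1.52N2 = 606 and 1.6N1 + N2 = 553.
Substituting N2 = 553 - 1.6N1 into the first: N1(1 - 1.52·1.6) = 606 - 1.52·553.
So N1* = -235/-1.43 = 164, and then N2* = 553 - 1.6·164 = 291.

N1* ≈ 164, N2* ≈ 291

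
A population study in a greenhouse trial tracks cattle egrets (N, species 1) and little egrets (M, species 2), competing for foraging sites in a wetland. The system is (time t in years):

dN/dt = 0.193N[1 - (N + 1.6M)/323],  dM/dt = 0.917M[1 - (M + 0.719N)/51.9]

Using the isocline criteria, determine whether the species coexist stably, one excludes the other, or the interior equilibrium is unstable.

species 1 excludes species 2

Compare the nullcline intercepts: K1/α12 = 323/1.6 = 202 > K2 = 51.9; K2/α21 = 51.9/0.719 = 72.2 < K1 = 323.
Since the inequalities point opposite ways, species 1 can invade but species 2 cannot.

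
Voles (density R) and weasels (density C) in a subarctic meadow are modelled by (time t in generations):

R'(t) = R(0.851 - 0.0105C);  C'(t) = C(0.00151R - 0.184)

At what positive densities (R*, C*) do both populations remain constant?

R* ≈ 122, C* ≈ 81

Set dC/dt = 0 with C > 0: 0.00151R - 0.184 = 0, so R* = 0.184/0.00151 = 122.
Set dR/dt = 0 with R > 0: 0.851 - 0.0105C = 0, so C* = 0.851/0.0105 = 81.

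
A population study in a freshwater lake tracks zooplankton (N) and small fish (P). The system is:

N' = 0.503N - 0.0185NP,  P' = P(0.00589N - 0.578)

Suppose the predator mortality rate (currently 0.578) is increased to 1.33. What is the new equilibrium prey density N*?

At the interior fixed point, setting dP/dt = 0 with P > 0 fixes N* = (predator death rate)/(NP coefficient) — independent of the other coefficients.
With the change, N* = 1.33/0.00589 = 226; it rises from 98.1.

N* ≈ 226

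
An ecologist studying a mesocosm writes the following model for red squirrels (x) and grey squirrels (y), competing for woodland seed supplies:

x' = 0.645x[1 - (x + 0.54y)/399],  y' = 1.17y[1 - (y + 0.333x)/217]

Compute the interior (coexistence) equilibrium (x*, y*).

Setting both brackets to zero gives the nullclines x + 0.54y = 399 and 0.333x + y = 217.
Substituting y = 217 - 0.333x into the first: x(1 - 0.54·0.333) = 399 - 0.54·217.
So x* = 282/0.82 = 344, and then y* = 217 - 0.333·344 = 103.

x* ≈ 344, y* ≈ 103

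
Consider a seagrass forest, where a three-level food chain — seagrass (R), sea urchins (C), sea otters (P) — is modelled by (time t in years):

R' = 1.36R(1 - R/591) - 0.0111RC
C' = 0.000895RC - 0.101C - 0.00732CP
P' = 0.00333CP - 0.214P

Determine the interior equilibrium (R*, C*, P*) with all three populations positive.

From dP/dt = 0: 0.00333C* = 0.214, so C* = 64.3.
From dR/dt = 0: 1.36(1 - R*/591) = 0.0111·64.3, giving R* = 591·(1 - 0.525) = 281.
From dC/dt = 0: 0.000895·281 - 0.101 = 0.00732P*, so P* = 0.151/0.00732 = 20.6.

R* ≈ 281, C* ≈ 64.3, P* ≈ 20.6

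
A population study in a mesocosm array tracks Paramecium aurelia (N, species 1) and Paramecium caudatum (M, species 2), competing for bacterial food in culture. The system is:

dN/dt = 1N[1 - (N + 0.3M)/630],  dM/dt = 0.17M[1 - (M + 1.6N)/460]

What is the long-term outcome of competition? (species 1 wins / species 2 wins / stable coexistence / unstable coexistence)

species 1 excludes species 2

Compare the nullcline intercepts: K1/α12 = 630/0.3 = 2100 > K2 = 460; K2/α21 = 460/1.6 = 288 < K1 = 630.
Since the inequalities point opposite ways, species 1 can invade but species 2 cannot.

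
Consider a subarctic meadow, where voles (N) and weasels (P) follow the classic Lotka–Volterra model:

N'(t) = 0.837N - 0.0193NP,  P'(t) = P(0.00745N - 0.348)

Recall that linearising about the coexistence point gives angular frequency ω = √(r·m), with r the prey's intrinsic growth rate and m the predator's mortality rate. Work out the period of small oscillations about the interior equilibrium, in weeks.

Here r = 0.837 and m = 0.348, so r·m = 0.291.
ω = √0.291 = 0.54 per week, hence T = 2π/ω ≈ 11.6 weeks.

T ≈ 11.6 weeks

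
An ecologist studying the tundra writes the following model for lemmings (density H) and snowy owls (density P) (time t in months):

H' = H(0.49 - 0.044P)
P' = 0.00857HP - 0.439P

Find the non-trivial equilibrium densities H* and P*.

Set dP/dt = 0 with P > 0: 0.00857H - 0.439 = 0, so H* = 0.439/0.00857 = 51.2.
Set dH/dt = 0 with H > 0: 0.49 - 0.044P = 0, so P* = 0.49/0.044 = 11.1.

H* ≈ 51.2, P* ≈ 11.1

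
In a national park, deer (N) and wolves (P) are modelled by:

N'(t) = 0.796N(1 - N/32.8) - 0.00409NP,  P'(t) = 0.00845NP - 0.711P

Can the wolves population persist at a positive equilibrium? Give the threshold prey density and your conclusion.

The predator equation gives dP/dt > 0 only when N > 0.711/0.00845 = 84.1.
Without the predator, N → K = 32.8. Since 32.8 < 84.1, the predator cannot invade.

Threshold N = 84.1; K < 84.1, so no, the predator goes extinct.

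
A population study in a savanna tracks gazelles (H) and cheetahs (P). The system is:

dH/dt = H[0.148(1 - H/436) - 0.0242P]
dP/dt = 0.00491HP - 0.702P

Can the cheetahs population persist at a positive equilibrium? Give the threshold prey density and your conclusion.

The predator equation gives dP/dt > 0 only when H > 0.702/0.00491 = 143.
Without the predator, H → K = 436. Since 436 > 143, the predator can invade and persist.

Threshold H = 143; K > 143, so yes, the predator persists.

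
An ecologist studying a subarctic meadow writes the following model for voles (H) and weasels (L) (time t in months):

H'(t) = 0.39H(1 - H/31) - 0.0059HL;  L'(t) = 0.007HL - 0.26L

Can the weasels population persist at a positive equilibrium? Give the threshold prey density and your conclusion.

The predator equation gives dL/dt > 0 only when H > 0.26/0.007 = 37.1.
Without the predator, H → K = 31. Since 31 < 37.1, the predator cannot invade.

Threshold H = 37.1; K < 37.1, so no, the predator goes extinct.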